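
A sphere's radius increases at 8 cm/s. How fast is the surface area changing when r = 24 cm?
1536π cm²/s

S = 4πr²
dS/dt = dS/dr · dr/dt = 8πr · 8
At r = 24: dS/dt = 1536π cm²/s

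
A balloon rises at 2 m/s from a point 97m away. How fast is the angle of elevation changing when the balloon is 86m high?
0.011544 rad/s

tan(θ) = y/97
sec²(θ) · dθ/dt = (1/97) · dy/dt
dθ/dt = cos²(θ)/97 · 2 = 97/(97² + 86²) · 2
dθ/dt = 0.011544 rad/s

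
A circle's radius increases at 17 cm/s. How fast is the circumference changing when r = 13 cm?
34π cm/s

C = 2πr
dC/dt = 2π · dr/dt = 2π · 17 = 34π cm/s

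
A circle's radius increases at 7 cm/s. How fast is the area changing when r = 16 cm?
224π cm²/s

A = πr²
dA/dt = 2πr · dr/dt = 2π(16)(7) = 224π cm²/s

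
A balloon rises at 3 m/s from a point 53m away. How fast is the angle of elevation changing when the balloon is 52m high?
0.028841 rad/s

tan(θ) = y/53
sec²(θ) · dθ/dt = (1/53) · dy/dt
dθ/dt = cos²(θ)/53 · 3 = 53/(53² + 52²) · 3
dθ/dt = 0.028841 rad/s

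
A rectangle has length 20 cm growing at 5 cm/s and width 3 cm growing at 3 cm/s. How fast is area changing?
75 cm²/s

A = lw
dA/dt = w·dl/dt + l·dw/dt = 3·5 + 20·3 = 75 cm²/s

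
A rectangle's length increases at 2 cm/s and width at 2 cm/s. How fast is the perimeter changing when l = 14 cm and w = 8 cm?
8 cm/s

P = 2(l + w)
dP/dt = 2(dl/dt + dw/dt) = 2(2 + 2) = 8 cm/s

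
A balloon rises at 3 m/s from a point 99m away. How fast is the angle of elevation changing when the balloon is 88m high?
0.016928 rad/s

tan(θ) = y/99
sec²(θ) · dθ/dt = (1/99) · dy/dt
dθ/dt = cos²(θ)/99 · 3 = 99/(99² + 88²) · 3
dθ/dt = 0.016928 rad/s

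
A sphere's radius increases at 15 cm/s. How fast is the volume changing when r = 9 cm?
4860π cm³/s

V = (4/3)πr³
dV/dt = dV/dr · dr/dt = 4πr² · 15
At r = 9: dV/dt = 4860π cm³/s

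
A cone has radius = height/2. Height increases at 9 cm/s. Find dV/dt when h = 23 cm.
4761π/4 cm³/s

V = (1/3)π(h/2)²h = πh³/12
dV/dt = πh²/4 · 9
At h = 23: dV/dt = 4761π/4 cm³/s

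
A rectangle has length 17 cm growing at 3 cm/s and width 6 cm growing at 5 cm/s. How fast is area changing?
103 cm²/s

A = lw
dA/dt = w·dl/dt + l·dw/dt = 6·3 + 17·5 = 103 cm²/s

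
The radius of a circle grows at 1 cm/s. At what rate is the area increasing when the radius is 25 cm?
50π cm²/s

A = πr²
dA/dt = 2πr · dr/dt = 2π(25)(1) = 50π cm²/s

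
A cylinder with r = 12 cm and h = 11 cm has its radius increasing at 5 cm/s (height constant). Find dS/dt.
350π cm²/s

S = 2πrh + 2πr² (lateral + bases)
dS/dt = (2πh + 4πr)·dr/dt = (2π·11 + 4π·12)·5
= 350π cm²/s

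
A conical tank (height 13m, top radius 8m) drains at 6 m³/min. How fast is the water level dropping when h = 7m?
507/(1568π) ≈ 0.1029 m/min

r/h = 8/13, so r = (8/13)h
V = (1/3)πr²h = (1/3)π((8/13)h)²h = (64/507)πh³
dV/dh = (64/169)πh²
dh/dt = (dV/dt)/(dV/dh) = -6/((64/169)π·7²) = -507/(1568π) m/min
The level is dropping at 507/(1568π) ≈ 0.1029 m/min.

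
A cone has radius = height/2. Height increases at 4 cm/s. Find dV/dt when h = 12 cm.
144π cm³/s

V = (1/3)π(h/2)²h = πh³/12
dV/dt = πh²/4 · 4
At h = 12: dV/dt = 144π cm³/s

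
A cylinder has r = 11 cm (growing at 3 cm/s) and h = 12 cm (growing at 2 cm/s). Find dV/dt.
1034π cm³/s

V = πr²h
dV/dt = 2πrh·dr/dt + πr²·dh/dt
= 2π(11)(12)(3) + π(11)²(2)
= 1034π cm³/s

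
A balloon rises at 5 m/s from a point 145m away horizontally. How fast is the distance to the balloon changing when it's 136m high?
680√39521/39521 ≈ 3.421 m/s

z² = 145² + y²
z = √(145² + 136²) = √39521
dz/dt = y/z · dy/dt = 136/√39521 · 5 = 680√39521/39521 ≈ 3.421 m/s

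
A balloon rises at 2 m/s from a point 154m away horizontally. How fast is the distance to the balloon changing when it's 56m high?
8√137/137 ≈ 0.6835 m/s

z² = 154² + y²
z = √(154² + 56²) = 14√137
dz/dt = y/z · dy/dt = 56/(14√137) · 2 = 8√137/137 ≈ 0.6835 m/s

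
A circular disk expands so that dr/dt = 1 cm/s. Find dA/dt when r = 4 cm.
8π cm²/s

A = πr²
dA/dt = 2πr · dr/dt = 2π(4)(1) = 8π cm²/s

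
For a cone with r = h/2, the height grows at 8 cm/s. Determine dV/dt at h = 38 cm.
2888π cm³/s

V = (1/3)π(h/2)²h = πh³/12
dV/dt = πh²/4 · 8
At h = 38: dV/dt = 2888π cm³/s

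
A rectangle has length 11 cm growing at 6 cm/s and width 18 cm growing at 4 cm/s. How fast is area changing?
152 cm²/s

A = lw
dA/dt = w·dl/dt + l·dw/dt = 18·6 + 11·4 = 152 cm²/s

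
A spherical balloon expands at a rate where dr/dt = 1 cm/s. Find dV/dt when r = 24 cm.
2304π cm³/s

V = (4/3)πr³
dV/dt = dV/dr · dr/dt = 4πr² · 1
At r = 24: dV/dt = 2304π cm³/s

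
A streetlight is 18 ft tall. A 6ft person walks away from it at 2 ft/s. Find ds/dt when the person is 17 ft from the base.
1 ft/s

By similar triangles: 18/(x+s) = 6/s
Solving: s = 6x/12
ds/dt = 6/12 · dx/dt = 1/2 · 2 = 1 ft/s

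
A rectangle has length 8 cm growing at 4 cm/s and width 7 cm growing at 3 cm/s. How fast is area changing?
52 cm²/s

A = lw
dA/dt = w·dl/dt + l·dw/dt = 7·4 + 8·3 = 52 cm²/s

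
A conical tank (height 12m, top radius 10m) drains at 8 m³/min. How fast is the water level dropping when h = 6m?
8/(25π) ≈ 0.1019 m/min

r/h = 10/12, so r = (5/6)h
V = (1/3)πr²h = (1/3)π((5/6)h)²h = (25/108)πh³
dV/dh = (25/36)πh²
dh/dt = (dV/dt)/(dV/dh) = -8/((25/36)π·6²) = -8/(25π) m/min
The level is dropping at 8/(25π) ≈ 0.1019 m/min.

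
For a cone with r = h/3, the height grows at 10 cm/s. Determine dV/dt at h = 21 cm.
490π cm³/s

V = (1/3)π(h/3)²h = πh³/27
dV/dt = πh²/9 · 10
At h = 21: dV/dt = 490π cm³/s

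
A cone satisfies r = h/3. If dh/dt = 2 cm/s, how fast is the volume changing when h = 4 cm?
32π/9 cm³/s

V = (1/3)π(h/3)²h = πh³/27
dV/dt = πh²/9 · 2
At h = 4: dV/dt = 32π/9 cm³/s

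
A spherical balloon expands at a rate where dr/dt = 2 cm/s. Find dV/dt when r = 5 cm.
200π cm³/s

V = (4/3)πr³
dV/dt = dV/dr · dr/dt = 4πr² · 2
At r = 5: dV/dt = 200π cm³/s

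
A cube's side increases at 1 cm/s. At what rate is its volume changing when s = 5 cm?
75 cm³/s

V = s³
dV/dt = 3s² · ds/dt = 3·5²·1 = 75 cm³/s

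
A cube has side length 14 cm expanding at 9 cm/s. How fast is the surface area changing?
1512 cm²/s

A = 6s²
dA/dt = 12s · ds/dt = 12·14·9 = 1512 cm²/s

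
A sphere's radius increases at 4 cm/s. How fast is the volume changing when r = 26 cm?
10816π cm³/s

V = (4/3)πr³
dV/dt = dV/dr · dr/dt = 4πr² · 4
At r = 26: dV/dt = 10816π cm³/s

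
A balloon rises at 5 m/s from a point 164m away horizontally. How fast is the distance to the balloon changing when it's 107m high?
107√38345/7669 ≈ 2.732 m/s

z² = 164² + y²
z = √(164² + 107²) = √38345
dz/dt = y/z · dy/dt = 107/√38345 · 5 = 107√38345/7669 ≈ 2.732 m/s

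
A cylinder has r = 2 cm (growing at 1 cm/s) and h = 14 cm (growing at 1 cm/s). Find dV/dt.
60π cm³/s

V = πr²h
dV/dt = 2πrh·dr/dt + πr²·dh/dt
= 2π(2)(14)(1) + π(2)²(1)
= 60π cm³/s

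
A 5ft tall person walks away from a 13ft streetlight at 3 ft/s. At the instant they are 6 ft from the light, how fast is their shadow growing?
15/8 ft/s

By similar triangles: 13/(x+s) = 5/s
Solving: s = 5x/8
ds/dt = 5/8 · dx/dt = 5/8 · 3 = 15/8 ft/s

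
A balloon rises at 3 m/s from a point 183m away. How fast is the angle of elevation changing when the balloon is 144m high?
0.010124 rad/s

tan(θ) = y/183
sec²(θ) · dθ/dt = (1/183) · dy/dt
dθ/dt = cos²(θ)/183 · 3 = 183/(183² + 144²) · 3
dθ/dt = 0.010124 rad/s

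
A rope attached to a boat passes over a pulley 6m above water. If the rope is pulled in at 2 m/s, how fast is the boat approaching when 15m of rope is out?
10√21/21 ≈ 2.182 m/s

rope² = x² + 6²
x = √(15² - 6²) = 3√21
dx/dt = (rope/x) · d(rope)/dt = (15/(3√21)) · (-2) = -10√21/21 m/s
The boat approaches at 10√21/21 ≈ 2.182 m/s.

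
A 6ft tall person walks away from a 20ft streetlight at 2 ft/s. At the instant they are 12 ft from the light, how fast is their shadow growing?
6/7 ft/s

By similar triangles: 20/(x+s) = 6/s
Solving: s = 6x/14
ds/dt = 6/14 · dx/dt = 3/7 · 2 = 6/7 ft/s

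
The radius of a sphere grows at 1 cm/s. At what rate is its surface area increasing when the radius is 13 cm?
104π cm²/s

S = 4πr²
dS/dt = dS/dr · dr/dt = 8πr · 1
At r = 13: dS/dt = 104π cm²/s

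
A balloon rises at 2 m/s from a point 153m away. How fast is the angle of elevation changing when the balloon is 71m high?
0.010756 rad/s

tan(θ) = y/153
sec²(θ) · dθ/dt = (1/153) · dy/dt
dθ/dt = cos²(θ)/153 · 2 = 153/(153² + 71²) · 2
dθ/dt = 0.010756 rad/s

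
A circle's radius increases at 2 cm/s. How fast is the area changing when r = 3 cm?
12π cm²/s

A = πr²
dA/dt = 2πr · dr/dt = 2π(3)(2) = 12π cm²/s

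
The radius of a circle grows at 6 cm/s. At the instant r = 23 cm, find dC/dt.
12π cm/s

C = 2πr
dC/dt = 2π · dr/dt = 2π · 6 = 12π cm/s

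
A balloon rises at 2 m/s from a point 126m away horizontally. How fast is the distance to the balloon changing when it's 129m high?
86√3613/3613 ≈ 1.431 m/s

z² = 126² + y²
z = √(126² + 129²) = 3√3613
dz/dt = y/z · dy/dt = 129/(3√3613) · 2 = 86√3613/3613 ≈ 1.431 m/s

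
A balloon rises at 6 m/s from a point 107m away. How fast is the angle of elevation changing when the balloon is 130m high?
0.022646 rad/s

tan(θ) = y/107
sec²(θ) · dθ/dt = (1/107) · dy/dt
dθ/dt = cos²(θ)/107 · 6 = 107/(107² + 130²) · 6
dθ/dt = 0.022646 rad/s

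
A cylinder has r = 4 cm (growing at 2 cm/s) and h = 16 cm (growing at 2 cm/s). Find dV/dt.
288π cm³/s

V = πr²h
dV/dt = 2πrh·dr/dt + πr²·dh/dt
= 2π(4)(16)(2) + π(4)²(2)
= 288π cm³/s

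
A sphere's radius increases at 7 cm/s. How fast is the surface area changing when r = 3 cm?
168π cm²/s

S = 4πr²
dS/dt = dS/dr · dr/dt = 8πr · 7
At r = 3: dS/dt = 168π cm²/s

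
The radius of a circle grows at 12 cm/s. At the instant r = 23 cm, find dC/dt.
24π cm/s

C = 2πr
dC/dt = 2π · dr/dt = 2π · 12 = 24π cm/s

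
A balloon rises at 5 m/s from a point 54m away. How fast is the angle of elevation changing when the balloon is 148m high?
0.010878 rad/s

tan(θ) = y/54
sec²(θ) · dθ/dt = (1/54) · dy/dt
dθ/dt = cos²(θ)/54 · 5 = 54/(54² + 148²) · 5
dθ/dt = 0.010878 rad/s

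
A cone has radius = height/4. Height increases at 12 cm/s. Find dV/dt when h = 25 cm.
1875π/4 cm³/s

V = (1/3)π(h/4)²h = πh³/48
dV/dt = πh²/16 · 12
At h = 25: dV/dt = 1875π/4 cm³/s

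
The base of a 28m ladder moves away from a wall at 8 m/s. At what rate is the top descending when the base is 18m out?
72√115/115 ≈ 6.714 m/s

x² + y² = 28²
2x·dx/dt + 2y·dy/dt = 0
dy/dt = -x/y · dx/dt = -18/(2√115) · 8 = -72√115/115 m/s
The top is descending at 72√115/115 ≈ 6.714 m/s.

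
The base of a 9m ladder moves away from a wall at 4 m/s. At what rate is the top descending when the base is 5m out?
5√14/7 ≈ 2.673 m/s

x² + y² = 9²
2x·dx/dt + 2y·dy/dt = 0
dy/dt = -x/y · dx/dt = -5/(2√14) · 4 = -5√14/7 m/s
The top is descending at 5√14/7 ≈ 2.673 m/s.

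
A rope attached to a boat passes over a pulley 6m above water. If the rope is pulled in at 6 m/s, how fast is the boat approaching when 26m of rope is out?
39√10/20 ≈ 6.166 m/s

rope² = x² + 6²
x = √(26² - 6²) = 8√10
dx/dt = (rope/x) · d(rope)/dt = (26/(8√10)) · (-6) = -39√10/20 m/s
The boat approaches at 39√10/20 ≈ 6.166 m/s.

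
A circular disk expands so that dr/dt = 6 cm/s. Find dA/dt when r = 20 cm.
240π cm²/s

A = πr²
dA/dt = 2πr · dr/dt = 2π(20)(6) = 240π cm²/s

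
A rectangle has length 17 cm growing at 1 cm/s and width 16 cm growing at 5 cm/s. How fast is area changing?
101 cm²/s

A = lw
dA/dt = w·dl/dt + l·dw/dt = 16·1 + 17·5 = 101 cm²/s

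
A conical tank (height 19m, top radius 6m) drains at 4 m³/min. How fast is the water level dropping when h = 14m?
361/(1764π) ≈ 0.06514 m/min

r/h = 6/19, so r = (6/19)h
V = (1/3)πr²h = (1/3)π((6/19)h)²h = (12/361)πh³
dV/dh = (36/361)πh²
dh/dt = (dV/dt)/(dV/dh) = -4/((36/361)π·14²) = -361/(1764π) m/min
The level is dropping at 361/(1764π) ≈ 0.06514 m/min.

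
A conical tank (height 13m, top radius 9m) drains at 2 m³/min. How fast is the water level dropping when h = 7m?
338/(3969π) ≈ 0.02711 m/min

r/h = 9/13, so r = (9/13)h
V = (1/3)πr²h = (1/3)π((9/13)h)²h = (27/169)πh³
dV/dh = (81/169)πh²
dh/dt = (dV/dt)/(dV/dh) = -2/((81/169)π·7²) = -338/(3969π) m/min
The level is dropping at 338/(3969π) ≈ 0.02711 m/min.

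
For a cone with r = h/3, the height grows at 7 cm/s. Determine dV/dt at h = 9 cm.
63π cm³/s

V = (1/3)π(h/3)²h = πh³/27
dV/dt = πh²/9 · 7
At h = 9: dV/dt = 63π cm³/s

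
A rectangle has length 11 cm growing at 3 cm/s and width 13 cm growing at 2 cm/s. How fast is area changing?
61 cm²/s

A = lw
dA/dt = w·dl/dt + l·dw/dt = 13·3 + 11·2 = 61 cm²/s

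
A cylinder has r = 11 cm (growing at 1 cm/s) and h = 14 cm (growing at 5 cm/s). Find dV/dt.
913π cm³/s

V = πr²h
dV/dt = 2πrh·dr/dt + πr²·dh/dt
= 2π(11)(14)(1) + π(11)²(5)
= 913π cm³/s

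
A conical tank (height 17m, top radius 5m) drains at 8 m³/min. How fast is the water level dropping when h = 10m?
578/(625π) ≈ 0.2944 m/min

r/h = 5/17, so r = (5/17)h
V = (1/3)πr²h = (1/3)π((5/17)h)²h = (25/867)πh³
dV/dh = (25/289)πh²
dh/dt = (dV/dt)/(dV/dh) = -8/((25/289)π·10²) = -578/(625π) m/min
The level is dropping at 578/(625π) ≈ 0.2944 m/min.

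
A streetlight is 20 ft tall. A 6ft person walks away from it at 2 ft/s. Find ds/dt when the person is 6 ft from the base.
6/7 ft/s

By similar triangles: 20/(x+s) = 6/s
Solving: s = 6x/14
ds/dt = 6/14 · dx/dt = 3/7 · 2 = 6/7 ft/s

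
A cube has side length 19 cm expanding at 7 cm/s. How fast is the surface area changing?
1596 cm²/s

A = 6s²
dA/dt = 12s · ds/dt = 12·19·7 = 1596 cm²/s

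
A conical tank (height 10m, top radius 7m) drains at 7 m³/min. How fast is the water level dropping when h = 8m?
25/(112π) ≈ 0.07105 m/min

r/h = 7/10, so r = (7/10)h
V = (1/3)πr²h = (1/3)π((7/10)h)²h = (49/300)πh³
dV/dh = (49/100)πh²
dh/dt = (dV/dt)/(dV/dh) = -7/((49/100)π·8²) = -25/(112π) m/min
The level is dropping at 25/(112π) ≈ 0.07105 m/min.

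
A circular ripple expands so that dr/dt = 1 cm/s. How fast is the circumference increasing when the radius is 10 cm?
2π cm/s

C = 2πr
dC/dt = 2π · dr/dt = 2π · 1 = 2π cm/s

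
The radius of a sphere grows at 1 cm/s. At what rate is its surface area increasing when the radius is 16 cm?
128π cm²/s

S = 4πr²
dS/dt = dS/dr · dr/dt = 8πr · 1
At r = 16: dS/dt = 128π cm²/s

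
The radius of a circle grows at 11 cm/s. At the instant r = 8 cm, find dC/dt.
22π cm/s

C = 2πr
dC/dt = 2π · dr/dt = 2π · 11 = 22π cm/s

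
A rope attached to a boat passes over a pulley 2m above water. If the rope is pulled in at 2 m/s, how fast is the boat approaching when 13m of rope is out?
26√165/165 ≈ 2.024 m/s

rope² = x² + 2²
x = √(13² - 2²) = √165
dx/dt = (rope/x) · d(rope)/dt = (13/√165) · (-2) = -26√165/165 m/s
The boat approaches at 26√165/165 ≈ 2.024 m/s.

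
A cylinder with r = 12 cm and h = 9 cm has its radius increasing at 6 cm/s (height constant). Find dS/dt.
396π cm²/s

S = 2πrh + 2πr² (lateral + bases)
dS/dt = (2πh + 4πr)·dr/dt = (2π·9 + 4π·12)·6
= 396π cm²/s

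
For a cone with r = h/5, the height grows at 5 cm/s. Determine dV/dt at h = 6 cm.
36π/5 cm³/s

V = (1/3)π(h/5)²h = πh³/75
dV/dt = πh²/25 · 5
At h = 6: dV/dt = 36π/5 cm³/s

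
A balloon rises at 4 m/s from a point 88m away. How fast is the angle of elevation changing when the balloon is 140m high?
0.012873 rad/s

tan(θ) = y/88
sec²(θ) · dθ/dt = (1/88) · dy/dt
dθ/dt = cos²(θ)/88 · 4 = 88/(88² + 140²) · 4
dθ/dt = 0.012873 rad/s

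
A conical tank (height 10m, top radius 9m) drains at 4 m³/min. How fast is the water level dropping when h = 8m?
25/(324π) ≈ 0.02456 m/min

r/h = 9/10, so r = (9/10)h
V = (1/3)πr²h = (1/3)π((9/10)h)²h = (27/100)πh³
dV/dh = (81/100)πh²
dh/dt = (dV/dt)/(dV/dh) = -4/((81/100)π·8²) = -25/(324π) m/min
The level is dropping at 25/(324π) ≈ 0.02456 m/min.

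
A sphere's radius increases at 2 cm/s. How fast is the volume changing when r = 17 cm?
2312π cm³/s

V = (4/3)πr³
dV/dt = dV/dr · dr/dt = 4πr² · 2
At r = 17: dV/dt = 2312π cm³/s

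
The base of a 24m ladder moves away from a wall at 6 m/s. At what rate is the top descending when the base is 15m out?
10√39/13 ≈ 4.804 m/s

x² + y² = 24²
2x·dx/dt + 2y·dy/dt = 0
dy/dt = -x/y · dx/dt = -15/(3√39) · 6 = -10√39/13 m/s
The top is descending at 10√39/13 ≈ 4.804 m/s.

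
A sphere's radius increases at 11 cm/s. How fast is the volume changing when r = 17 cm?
12716π cm³/s

V = (4/3)πr³
dV/dt = dV/dr · dr/dt = 4πr² · 11
At r = 17: dV/dt = 12716π cm³/s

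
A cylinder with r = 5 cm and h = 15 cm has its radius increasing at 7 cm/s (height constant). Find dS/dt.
350π cm²/s

S = 2πrh + 2πr² (lateral + bases)
dS/dt = (2πh + 4πr)·dr/dt = (2π·15 + 4π·5)·7
= 350π cm²/s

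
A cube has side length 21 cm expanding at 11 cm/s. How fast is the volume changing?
14553 cm³/s

V = s³
dV/dt = 3s² · ds/dt = 3·21²·11 = 14553 cm³/s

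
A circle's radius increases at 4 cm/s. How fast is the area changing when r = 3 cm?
24π cm²/s

A = πr²
dA/dt = 2πr · dr/dt = 2π(3)(4) = 24π cm²/s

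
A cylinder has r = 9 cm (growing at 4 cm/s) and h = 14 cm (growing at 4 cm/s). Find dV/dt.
1332π cm³/s

V = πr²h
dV/dt = 2πrh·dr/dt + πr²·dh/dt
= 2π(9)(14)(4) + π(9)²(4)
= 1332π cm³/s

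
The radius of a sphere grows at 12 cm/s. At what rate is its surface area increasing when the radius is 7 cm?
672π cm²/s

S = 4πr²
dS/dt = dS/dr · dr/dt = 8πr · 12
At r = 7: dS/dt = 672π cm²/s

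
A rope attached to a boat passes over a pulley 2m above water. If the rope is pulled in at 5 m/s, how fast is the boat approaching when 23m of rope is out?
23√21/21 ≈ 5.019 m/s

rope² = x² + 2²
x = √(23² - 2²) = 5√21
dx/dt = (rope/x) · d(rope)/dt = (23/(5√21)) · (-5) = -23√21/21 m/s
The boat approaches at 23√21/21 ≈ 5.019 m/s.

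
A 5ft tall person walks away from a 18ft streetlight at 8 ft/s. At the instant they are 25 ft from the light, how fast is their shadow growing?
40/13 ft/s

By similar triangles: 18/(x+s) = 5/s
Solving: s = 5x/13
ds/dt = 5/13 · dx/dt = 5/13 · 8 = 40/13 ft/s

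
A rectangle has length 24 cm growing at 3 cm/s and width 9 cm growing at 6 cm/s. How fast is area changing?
171 cm²/s

A = lw
dA/dt = w·dl/dt + l·dw/dt = 9·3 + 24·6 = 171 cm²/s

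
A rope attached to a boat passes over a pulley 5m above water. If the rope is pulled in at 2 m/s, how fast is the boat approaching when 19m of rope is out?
19√21/42 ≈ 2.073 m/s

rope² = x² + 5²
x = √(19² - 5²) = 4√21
dx/dt = (rope/x) · d(rope)/dt = (19/(4√21)) · (-2) = -19√21/42 m/s
The boat approaches at 19√21/42 ≈ 2.073 m/s.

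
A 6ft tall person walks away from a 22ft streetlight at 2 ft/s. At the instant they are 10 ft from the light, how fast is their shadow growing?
3/4 ft/s

By similar triangles: 22/(x+s) = 6/s
Solving: s = 6x/16
ds/dt = 6/16 · dx/dt = 3/8 · 2 = 3/4 ft/s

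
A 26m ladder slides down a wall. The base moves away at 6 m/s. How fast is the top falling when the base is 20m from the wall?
20√69/23 ≈ 7.223 m/s

x² + y² = 26²
2x·dx/dt + 2y·dy/dt = 0
dy/dt = -x/y · dx/dt = -20/(2√69) · 6 = -20√69/23 m/s
The top is descending at 20√69/23 ≈ 7.223 m/s.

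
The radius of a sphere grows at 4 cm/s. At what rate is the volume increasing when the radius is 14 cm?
3136π cm³/s

V = (4/3)πr³
dV/dt = dV/dr · dr/dt = 4πr² · 4
At r = 14: dV/dt = 3136π cm³/s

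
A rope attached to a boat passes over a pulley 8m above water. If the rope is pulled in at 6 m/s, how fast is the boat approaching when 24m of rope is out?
9√2/2 ≈ 6.364 m/s

rope² = x² + 8²
x = √(24² - 8²) = 16√2
dx/dt = (rope/x) · d(rope)/dt = (24/(16√2)) · (-6) = -9√2/2 m/s
The boat approaches at 9√2/2 ≈ 6.364 m/s.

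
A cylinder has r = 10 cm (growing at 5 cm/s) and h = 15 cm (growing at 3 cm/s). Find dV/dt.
1800π cm³/s

V = πr²h
dV/dt = 2πrh·dr/dt + πr²·dh/dt
= 2π(10)(15)(5) + π(10)²(3)
= 1800π cm³/s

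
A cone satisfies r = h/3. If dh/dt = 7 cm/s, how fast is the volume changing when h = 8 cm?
448π/9 cm³/s

V = (1/3)π(h/3)²h = πh³/27
dV/dt = πh²/9 · 7
At h = 8: dV/dt = 448π/9 cm³/s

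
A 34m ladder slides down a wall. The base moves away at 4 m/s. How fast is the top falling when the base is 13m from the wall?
52√987/987 ≈ 1.655 m/s

x² + y² = 34²
2x·dx/dt + 2y·dy/dt = 0
dy/dt = -x/y · dx/dt = -13/√987 · 4 = -52√987/987 m/s
The top is descending at 52√987/987 ≈ 1.655 m/s.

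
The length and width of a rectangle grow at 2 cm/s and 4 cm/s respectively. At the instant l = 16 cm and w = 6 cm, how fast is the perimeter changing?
12 cm/s

P = 2(l + w)
dP/dt = 2(dl/dt + dw/dt) = 2(2 + 4) = 12 cm/s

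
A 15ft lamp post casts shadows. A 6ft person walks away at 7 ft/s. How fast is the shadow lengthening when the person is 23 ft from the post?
14/3 ft/s

By similar triangles: 15/(x+s) = 6/s
Solving: s = 6x/9
ds/dt = 6/9 · dx/dt = 2/3 · 7 = 14/3 ft/s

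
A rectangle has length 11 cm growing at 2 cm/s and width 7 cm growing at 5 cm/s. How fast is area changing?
69 cm²/s

A = lw
dA/dt = w·dl/dt + l·dw/dt = 7·2 + 11·5 = 69 cm²/s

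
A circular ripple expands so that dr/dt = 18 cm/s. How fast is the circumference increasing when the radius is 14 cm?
36π cm/s

C = 2πr
dC/dt = 2π · dr/dt = 2π · 18 = 36π cm/s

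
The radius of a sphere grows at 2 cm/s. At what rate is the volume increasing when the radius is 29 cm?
6728π cm³/s

V = (4/3)πr³
dV/dt = dV/dr · dr/dt = 4πr² · 2
At r = 29: dV/dt = 6728π cm³/s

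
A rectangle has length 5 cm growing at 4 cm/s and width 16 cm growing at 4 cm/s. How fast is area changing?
84 cm²/s

A = lw
dA/dt = w·dl/dt + l·dw/dt = 16·4 + 5·4 = 84 cm²/s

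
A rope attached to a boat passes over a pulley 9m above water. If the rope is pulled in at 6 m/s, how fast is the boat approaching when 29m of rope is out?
87√190/190 ≈ 6.312 m/s

rope² = x² + 9²
x = √(29² - 9²) = 2√190
dx/dt = (rope/x) · d(rope)/dt = (29/(2√190)) · (-6) = -87√190/190 m/s
The boat approaches at 87√190/190 ≈ 6.312 m/s.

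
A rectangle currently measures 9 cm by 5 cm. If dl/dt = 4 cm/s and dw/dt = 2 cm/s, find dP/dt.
12 cm/s

P = 2(l + w)
dP/dt = 2(dl/dt + dw/dt) = 2(4 + 2) = 12 cm/s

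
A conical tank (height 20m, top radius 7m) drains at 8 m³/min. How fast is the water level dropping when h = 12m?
200/(441π) ≈ 0.1444 m/min

r/h = 7/20, so r = (7/20)h
V = (1/3)πr²h = (1/3)π((7/20)h)²h = (49/1200)πh³
dV/dh = (49/400)πh²
dh/dt = (dV/dt)/(dV/dh) = -8/((49/400)π·12²) = -200/(441π) m/min
The level is dropping at 200/(441π) ≈ 0.1444 m/min.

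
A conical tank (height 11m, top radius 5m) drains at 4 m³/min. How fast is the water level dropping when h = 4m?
121/(100π) ≈ 0.3852 m/min

r/h = 5/11, so r = (5/11)h
V = (1/3)πr²h = (1/3)π((5/11)h)²h = (25/363)πh³
dV/dh = (25/121)πh²
dh/dt = (dV/dt)/(dV/dh) = -4/((25/121)π·4²) = -121/(100π) m/min
The level is dropping at 121/(100π) ≈ 0.3852 m/min.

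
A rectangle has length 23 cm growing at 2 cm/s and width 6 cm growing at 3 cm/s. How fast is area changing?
81 cm²/s

A = lw
dA/dt = w·dl/dt + l·dw/dt = 6·2 + 23·3 = 81 cm²/s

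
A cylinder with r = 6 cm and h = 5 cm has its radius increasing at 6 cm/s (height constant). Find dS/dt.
204π cm²/s

S = 2πrh + 2πr² (lateral + bases)
dS/dt = (2πh + 4πr)·dr/dt = (2π·5 + 4π·6)·6
= 204π cm²/s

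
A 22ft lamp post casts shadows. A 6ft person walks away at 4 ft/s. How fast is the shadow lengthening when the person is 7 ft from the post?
3/2 ft/s

By similar triangles: 22/(x+s) = 6/s
Solving: s = 6x/16
ds/dt = 6/16 · dx/dt = 3/8 · 4 = 3/2 ft/s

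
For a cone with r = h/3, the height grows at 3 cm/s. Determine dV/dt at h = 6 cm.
12π cm³/s

V = (1/3)π(h/3)²h = πh³/27
dV/dt = πh²/9 · 3
At h = 6: dV/dt = 12π cm³/s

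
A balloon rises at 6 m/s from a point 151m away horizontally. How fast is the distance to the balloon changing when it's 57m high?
171√1042/2605 ≈ 2.119 m/s

z² = 151² + y²
z = √(151² + 57²) = 5√1042
dz/dt = y/z · dy/dt = 57/(5√1042) · 6 = 171√1042/2605 ≈ 2.119 m/s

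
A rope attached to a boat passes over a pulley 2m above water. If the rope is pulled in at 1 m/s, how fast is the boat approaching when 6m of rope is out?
3√2/4 ≈ 1.061 m/s

rope² = x² + 2²
x = √(6² - 2²) = 4√2
dx/dt = (rope/x) · d(rope)/dt = (6/(4√2)) · (-1) = -3√2/4 m/s
The boat approaches at 3√2/4 ≈ 1.061 m/s.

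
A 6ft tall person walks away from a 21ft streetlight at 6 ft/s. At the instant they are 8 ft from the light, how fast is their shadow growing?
12/5 ft/s

By similar triangles: 21/(x+s) = 6/s
Solving: s = 6x/15
ds/dt = 6/15 · dx/dt = 2/5 · 6 = 12/5 ft/s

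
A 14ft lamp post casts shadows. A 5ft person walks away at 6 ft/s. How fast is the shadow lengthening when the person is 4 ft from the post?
10/3 ft/s

By similar triangles: 14/(x+s) = 5/s
Solving: s = 5x/9
ds/dt = 5/9 · dx/dt = 5/9 · 6 = 10/3 ft/s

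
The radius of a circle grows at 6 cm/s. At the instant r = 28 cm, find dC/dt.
12π cm/s

C = 2πr
dC/dt = 2π · dr/dt = 2π · 6 = 12π cm/s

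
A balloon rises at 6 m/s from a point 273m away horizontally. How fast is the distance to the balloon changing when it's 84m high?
24√185/185 ≈ 1.765 m/s

z² = 273² + y²
z = √(273² + 84²) = 21√185
dz/dt = y/z · dy/dt = 84/(21√185) · 6 = 24√185/185 ≈ 1.765 m/s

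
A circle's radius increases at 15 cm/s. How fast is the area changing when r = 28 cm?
840π cm²/s

A = πr²
dA/dt = 2πr · dr/dt = 2π(28)(15) = 840π cm²/s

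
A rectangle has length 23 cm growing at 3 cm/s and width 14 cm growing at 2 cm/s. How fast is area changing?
88 cm²/s

A = lw
dA/dt = w·dl/dt + l·dw/dt = 14·3 + 23·2 = 88 cm²/s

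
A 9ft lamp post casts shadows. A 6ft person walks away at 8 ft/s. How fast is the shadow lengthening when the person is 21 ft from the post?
16 ft/s

By similar triangles: 9/(x+s) = 6/s
Solving: s = 6x/3
ds/dt = 6/3 · dx/dt = 2 · 8 = 16 ft/s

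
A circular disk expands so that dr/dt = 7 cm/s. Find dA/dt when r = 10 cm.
140π cm²/s

A = πr²
dA/dt = 2πr · dr/dt = 2π(10)(7) = 140π cm²/s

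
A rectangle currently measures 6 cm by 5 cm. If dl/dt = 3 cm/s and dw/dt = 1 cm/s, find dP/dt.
8 cm/s

P = 2(l + w)
dP/dt = 2(dl/dt + dw/dt) = 2(3 + 1) = 8 cm/s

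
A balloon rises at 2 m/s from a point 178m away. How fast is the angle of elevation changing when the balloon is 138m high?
0.007018 rad/s

tan(θ) = y/178
sec²(θ) · dθ/dt = (1/178) · dy/dt
dθ/dt = cos²(θ)/178 · 2 = 178/(178² + 138²) · 2
dθ/dt = 0.007018 rad/s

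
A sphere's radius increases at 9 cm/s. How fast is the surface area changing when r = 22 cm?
1584π cm²/s

S = 4πr²
dS/dt = dS/dr · dr/dt = 8πr · 9
At r = 22: dS/dt = 1584π cm²/s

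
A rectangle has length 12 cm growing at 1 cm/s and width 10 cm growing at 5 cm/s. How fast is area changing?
70 cm²/s

A = lw
dA/dt = w·dl/dt + l·dw/dt = 10·1 + 12·5 = 70 cm²/s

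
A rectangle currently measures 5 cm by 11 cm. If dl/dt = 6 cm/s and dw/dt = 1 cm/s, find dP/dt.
14 cm/s

P = 2(l + w)
dP/dt = 2(dl/dt + dw/dt) = 2(6 + 1) = 14 cm/s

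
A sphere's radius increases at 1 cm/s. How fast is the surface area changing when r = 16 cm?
128π cm²/s

S = 4πr²
dS/dt = dS/dr · dr/dt = 8πr · 1
At r = 16: dS/dt = 128π cm²/s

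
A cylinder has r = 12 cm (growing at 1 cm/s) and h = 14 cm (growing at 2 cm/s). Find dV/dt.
624π cm³/s

V = πr²h
dV/dt = 2πrh·dr/dt + πr²·dh/dt
= 2π(12)(14)(1) + π(12)²(2)
= 624π cm³/s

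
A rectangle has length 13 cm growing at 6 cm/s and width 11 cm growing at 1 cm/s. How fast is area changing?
79 cm²/s

A = lw
dA/dt = w·dl/dt + l·dw/dt = 11·6 + 13·1 = 79 cm²/s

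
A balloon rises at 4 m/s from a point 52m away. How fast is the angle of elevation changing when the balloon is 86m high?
0.020594 rad/s

tan(θ) = y/52
sec²(θ) · dθ/dt = (1/52) · dy/dt
dθ/dt = cos²(θ)/52 · 4 = 52/(52² + 86²) · 4
dθ/dt = 0.020594 rad/s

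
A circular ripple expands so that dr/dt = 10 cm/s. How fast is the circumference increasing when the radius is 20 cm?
20π cm/s

C = 2πr
dC/dt = 2π · dr/dt = 2π · 10 = 20π cm/s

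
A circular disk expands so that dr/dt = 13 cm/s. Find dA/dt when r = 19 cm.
494π cm²/s

A = πr²
dA/dt = 2πr · dr/dt = 2π(19)(13) = 494π cm²/s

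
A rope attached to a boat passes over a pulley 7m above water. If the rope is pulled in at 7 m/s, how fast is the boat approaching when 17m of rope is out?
119√15/60 ≈ 7.681 m/s

rope² = x² + 7²
x = √(17² - 7²) = 4√15
dx/dt = (rope/x) · d(rope)/dt = (17/(4√15)) · (-7) = -119√15/60 m/s
The boat approaches at 119√15/60 ≈ 7.681 m/s.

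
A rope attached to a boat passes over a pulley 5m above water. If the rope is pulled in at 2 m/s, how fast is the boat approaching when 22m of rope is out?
44√51/153 ≈ 2.054 m/s

rope² = x² + 5²
x = √(22² - 5²) = 3√51
dx/dt = (rope/x) · d(rope)/dt = (22/(3√51)) · (-2) = -44√51/153 m/s
The boat approaches at 44√51/153 ≈ 2.054 m/s.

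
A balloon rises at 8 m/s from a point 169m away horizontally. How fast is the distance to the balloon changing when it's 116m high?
928√42017/42017 ≈ 4.527 m/s

z² = 169² + y²
z = √(169² + 116²) = √42017
dz/dt = y/z · dy/dt = 116/√42017 · 8 = 928√42017/42017 ≈ 4.527 m/s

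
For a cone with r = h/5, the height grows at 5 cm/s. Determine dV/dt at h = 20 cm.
80π cm³/s

V = (1/3)π(h/5)²h = πh³/75
dV/dt = πh²/25 · 5
At h = 20: dV/dt = 80π cm³/s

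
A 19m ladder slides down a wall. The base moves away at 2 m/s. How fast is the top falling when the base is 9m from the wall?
9√70/70 ≈ 1.076 m/s

x² + y² = 19²
2x·dx/dt + 2y·dy/dt = 0
dy/dt = -x/y · dx/dt = -9/(2√70) · 2 = -9√70/70 m/s
The top is descending at 9√70/70 ≈ 1.076 m/s.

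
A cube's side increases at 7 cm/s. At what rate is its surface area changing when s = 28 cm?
2352 cm²/s

A = 6s²
dA/dt = 12s · ds/dt = 12·28·7 = 2352 cm²/s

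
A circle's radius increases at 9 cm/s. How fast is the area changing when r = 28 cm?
504π cm²/s

A = πr²
dA/dt = 2πr · dr/dt = 2π(28)(9) = 504π cm²/s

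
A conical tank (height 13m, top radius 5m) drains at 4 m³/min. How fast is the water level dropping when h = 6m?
169/(225π) ≈ 0.2391 m/min

r/h = 5/13, so r = (5/13)h
V = (1/3)πr²h = (1/3)π((5/13)h)²h = (25/507)πh³
dV/dh = (25/169)πh²
dh/dt = (dV/dt)/(dV/dh) = -4/((25/169)π·6²) = -169/(225π) m/min
The level is dropping at 169/(225π) ≈ 0.2391 m/min.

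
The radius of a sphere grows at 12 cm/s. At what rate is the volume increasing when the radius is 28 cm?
37632π cm³/s

V = (4/3)πr³
dV/dt = dV/dr · dr/dt = 4πr² · 12
At r = 28: dV/dt = 37632π cm³/s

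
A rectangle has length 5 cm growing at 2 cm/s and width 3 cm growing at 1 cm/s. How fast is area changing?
11 cm²/s

A = lw
dA/dt = w·dl/dt + l·dw/dt = 3·2 + 5·1 = 11 cm²/s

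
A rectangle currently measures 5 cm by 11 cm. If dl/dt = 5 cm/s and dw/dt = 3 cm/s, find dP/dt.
16 cm/s

P = 2(l + w)
dP/dt = 2(dl/dt + dw/dt) = 2(5 + 3) = 16 cm/s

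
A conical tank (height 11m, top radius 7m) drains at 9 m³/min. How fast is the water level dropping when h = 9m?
121/(441π) ≈ 0.08734 m/min

r/h = 7/11, so r = (7/11)h
V = (1/3)πr²h = (1/3)π((7/11)h)²h = (49/363)πh³
dV/dh = (49/121)πh²
dh/dt = (dV/dt)/(dV/dh) = -9/((49/121)π·9²) = -121/(441π) m/min
The level is dropping at 121/(441π) ≈ 0.08734 m/min.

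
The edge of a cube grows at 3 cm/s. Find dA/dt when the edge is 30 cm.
1080 cm²/s

A = 6s²
dA/dt = 12s · ds/dt = 12·30·3 = 1080 cm²/s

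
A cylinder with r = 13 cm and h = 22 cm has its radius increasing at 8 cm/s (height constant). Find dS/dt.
768π cm²/s

S = 2πrh + 2πr² (lateral + bases)
dS/dt = (2πh + 4πr)·dr/dt = (2π·22 + 4π·13)·8
= 768π cm²/s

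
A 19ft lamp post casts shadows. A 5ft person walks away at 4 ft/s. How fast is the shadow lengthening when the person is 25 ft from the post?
10/7 ft/s

By similar triangles: 19/(x+s) = 5/s
Solving: s = 5x/14
ds/dt = 5/14 · dx/dt = 5/14 · 4 = 10/7 ft/s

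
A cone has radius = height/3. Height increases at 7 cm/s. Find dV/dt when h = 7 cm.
343π/9 cm³/s

V = (1/3)π(h/3)²h = πh³/27
dV/dt = πh²/9 · 7
At h = 7: dV/dt = 343π/9 cm³/s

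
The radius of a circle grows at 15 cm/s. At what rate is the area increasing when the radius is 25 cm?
750π cm²/s

A = πr²
dA/dt = 2πr · dr/dt = 2π(25)(15) = 750π cm²/s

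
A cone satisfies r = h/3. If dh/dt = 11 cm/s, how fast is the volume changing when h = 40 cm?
17600π/9 cm³/s

V = (1/3)π(h/3)²h = πh³/27
dV/dt = πh²/9 · 11
At h = 40: dV/dt = 17600π/9 cm³/s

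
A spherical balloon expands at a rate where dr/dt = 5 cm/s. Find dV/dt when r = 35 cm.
24500π cm³/s

V = (4/3)πr³
dV/dt = dV/dr · dr/dt = 4πr² · 5
At r = 35: dV/dt = 24500π cm³/s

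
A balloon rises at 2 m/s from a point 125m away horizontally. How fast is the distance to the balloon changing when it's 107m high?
107√27074/13537 ≈ 1.301 m/s

z² = 125² + y²
z = √(125² + 107²) = √27074
dz/dt = y/z · dy/dt = 107/√27074 · 2 = 107√27074/13537 ≈ 1.301 m/s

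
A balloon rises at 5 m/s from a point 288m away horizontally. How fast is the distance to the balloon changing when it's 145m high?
725√103969/103969 ≈ 2.248 m/s

z² = 288² + y²
z = √(288² + 145²) = √103969
dz/dt = y/z · dy/dt = 145/√103969 · 5 = 725√103969/103969 ≈ 2.248 m/s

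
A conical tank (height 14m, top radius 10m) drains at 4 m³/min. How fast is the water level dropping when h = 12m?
49/(900π) ≈ 0.01733 m/min

r/h = 10/14, so r = (5/7)h
V = (1/3)πr²h = (1/3)π((5/7)h)²h = (25/147)πh³
dV/dh = (25/49)πh²
dh/dt = (dV/dt)/(dV/dh) = -4/((25/49)π·12²) = -49/(900π) m/min
The level is dropping at 49/(900π) ≈ 0.01733 m/min.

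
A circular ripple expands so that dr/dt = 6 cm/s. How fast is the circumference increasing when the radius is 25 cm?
12π cm/s

C = 2πr
dC/dt = 2π · dr/dt = 2π · 6 = 12π cm/s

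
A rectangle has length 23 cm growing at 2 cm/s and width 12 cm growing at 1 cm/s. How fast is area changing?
47 cm²/s

A = lw
dA/dt = w·dl/dt + l·dw/dt = 12·2 + 23·1 = 47 cm²/s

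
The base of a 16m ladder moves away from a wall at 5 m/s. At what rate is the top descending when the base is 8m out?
5√3/3 ≈ 2.887 m/s

x² + y² = 16²
2x·dx/dt + 2y·dy/dt = 0
dy/dt = -x/y · dx/dt = -8/(8√3) · 5 = -5√3/3 m/s
The top is descending at 5√3/3 ≈ 2.887 m/s.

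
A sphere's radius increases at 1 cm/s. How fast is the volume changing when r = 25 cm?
2500π cm³/s

V = (4/3)πr³
dV/dt = dV/dr · dr/dt = 4πr² · 1
At r = 25: dV/dt = 2500π cm³/s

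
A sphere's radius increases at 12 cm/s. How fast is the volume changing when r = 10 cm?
4800π cm³/s

V = (4/3)πr³
dV/dt = dV/dr · dr/dt = 4πr² · 12
At r = 10: dV/dt = 4800π cm³/s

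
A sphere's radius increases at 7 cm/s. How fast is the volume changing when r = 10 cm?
2800π cm³/s

V = (4/3)πr³
dV/dt = dV/dr · dr/dt = 4πr² · 7
At r = 10: dV/dt = 2800π cm³/s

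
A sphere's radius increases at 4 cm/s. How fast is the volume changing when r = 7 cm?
784π cm³/s

V = (4/3)πr³
dV/dt = dV/dr · dr/dt = 4πr² · 4
At r = 7: dV/dt = 784π cm³/s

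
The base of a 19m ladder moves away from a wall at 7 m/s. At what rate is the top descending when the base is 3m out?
21√22/88 ≈ 1.119 m/s

x² + y² = 19²
2x·dx/dt + 2y·dy/dt = 0
dy/dt = -x/y · dx/dt = -3/(4√22) · 7 = -21√22/88 m/s
The top is descending at 21√22/88 ≈ 1.119 m/s.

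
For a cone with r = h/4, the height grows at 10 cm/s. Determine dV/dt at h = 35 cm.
6125π/8 cm³/s

V = (1/3)π(h/4)²h = πh³/48
dV/dt = πh²/16 · 10
At h = 35: dV/dt = 6125π/8 cm³/s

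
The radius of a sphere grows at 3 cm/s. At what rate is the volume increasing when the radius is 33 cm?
13068π cm³/s

V = (4/3)πr³
dV/dt = dV/dr · dr/dt = 4πr² · 3
At r = 33: dV/dt = 13068π cm³/s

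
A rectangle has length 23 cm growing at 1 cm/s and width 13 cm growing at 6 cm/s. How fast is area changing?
151 cm²/s

A = lw
dA/dt = w·dl/dt + l·dw/dt = 13·1 + 23·6 = 151 cm²/s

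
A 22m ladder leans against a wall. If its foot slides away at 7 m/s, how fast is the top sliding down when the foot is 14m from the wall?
49√2/12 ≈ 5.775 m/s

x² + y² = 22²
2x·dx/dt + 2y·dy/dt = 0
dy/dt = -x/y · dx/dt = -14/(12√2) · 7 = -49√2/12 m/s
The top is descending at 49√2/12 ≈ 5.775 m/s.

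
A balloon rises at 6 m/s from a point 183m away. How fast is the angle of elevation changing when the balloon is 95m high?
0.025827 rad/s

tan(θ) = y/183
sec²(θ) · dθ/dt = (1/183) · dy/dt
dθ/dt = cos²(θ)/183 · 6 = 183/(183² + 95²) · 6
dθ/dt = 0.025827 rad/s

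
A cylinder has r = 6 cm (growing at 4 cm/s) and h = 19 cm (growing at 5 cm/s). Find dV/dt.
1092π cm³/s

V = πr²h
dV/dt = 2πrh·dr/dt + πr²·dh/dt
= 2π(6)(19)(4) + π(6)²(5)
= 1092π cm³/s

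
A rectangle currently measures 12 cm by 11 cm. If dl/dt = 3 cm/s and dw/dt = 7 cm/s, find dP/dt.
20 cm/s

P = 2(l + w)
dP/dt = 2(dl/dt + dw/dt) = 2(3 + 7) = 20 cm/s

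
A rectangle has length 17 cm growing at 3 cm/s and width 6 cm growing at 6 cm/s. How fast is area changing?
120 cm²/s

A = lw
dA/dt = w·dl/dt + l·dw/dt = 6·3 + 17·6 = 120 cm²/s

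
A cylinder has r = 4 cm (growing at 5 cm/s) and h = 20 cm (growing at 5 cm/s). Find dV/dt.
880π cm³/s

V = πr²h
dV/dt = 2πrh·dr/dt + πr²·dh/dt
= 2π(4)(20)(5) + π(4)²(5)
= 880π cm³/s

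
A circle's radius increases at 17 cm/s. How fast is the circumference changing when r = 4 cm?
34π cm/s

C = 2πr
dC/dt = 2π · dr/dt = 2π · 17 = 34π cm/s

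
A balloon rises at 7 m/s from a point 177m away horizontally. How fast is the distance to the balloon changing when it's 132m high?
308√5417/5417 ≈ 4.185 m/s

z² = 177² + y²
z = √(177² + 132²) = 3√5417
dz/dt = y/z · dy/dt = 132/(3√5417) · 7 = 308√5417/5417 ≈ 4.185 m/s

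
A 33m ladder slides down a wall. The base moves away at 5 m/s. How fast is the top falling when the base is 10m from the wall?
50√989/989 ≈ 1.59 m/s

x² + y² = 33²
2x·dx/dt + 2y·dy/dt = 0
dy/dt = -x/y · dx/dt = -10/√989 · 5 = -50√989/989 m/s
The top is descending at 50√989/989 ≈ 1.59 m/s.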